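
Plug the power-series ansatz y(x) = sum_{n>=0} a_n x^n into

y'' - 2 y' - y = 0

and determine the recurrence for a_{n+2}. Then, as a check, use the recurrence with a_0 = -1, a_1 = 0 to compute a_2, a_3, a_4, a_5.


Substitute y = sum_n a_n x^n.
y''(x) has coefficient (n+2)(n+1) a_{n+2} at x^n;
-2 y'(x) has coefficient -2 (n+1) a_{n+1} at x^n;
-y(x) has coefficient -1 a_n at x^n.
Matching x^n: (n+2)(n+1) a_{n+2} - 2 (n+1) a_{n+1} - 1 a_n = 0.
Thus a_{n+2} = [2 (n+1) a_{n+1} + 1 a_n] / ((n+1)(n+2)).

Check with a_0 = -1, a_1 = 0 (apply the recurrence for n = 0, 1, 2, 3): a_0 = -1, a_1 = 0, a_2 = -1/2, a_3 = -1/3, a_4 = -5/24, a_5 = -1/10.

a_(n+2) = [2 (n+1) a_(n+1) + 1 a_n] / ((n+1)(n+2)); check: a_0 = -1, a_1 = 0, a_2 = -1/2, a_3 = -1/3, a_4 = -5/24, a_5 = -1/10


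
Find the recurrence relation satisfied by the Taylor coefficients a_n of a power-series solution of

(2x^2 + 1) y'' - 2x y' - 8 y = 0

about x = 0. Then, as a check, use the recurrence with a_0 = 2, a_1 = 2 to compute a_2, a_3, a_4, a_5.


Substitute y = sum_n a_n x^n.
(1 + 2 x^2) y'' contributes (n+2)(n+1) a_{n+2} + 2 n(n-1) a_n at x^n.
-2 x y'(x) contributes -2 n a_n at x^n.
-8 y(x) contributes -8 a_n at x^n.
Matching x^n: (n+2)(n+1) a_{n+2} + (2 n(n-1) - 2 n - 8) a_n = 0.
Thus a_{n+2} = (-2 n(n-1) + 2 n + 8) / ((n+1)(n+2)) * a_n.

Check with a_0 = 2, a_1 = 2 (apply the recurrence for n = 0, 1, 2, 3): a_0 = 2, a_1 = 2, a_2 = 8, a_3 = 10/3, a_4 = 16/3, a_5 = 1/3.

a_(n+2) = (-2 n(n-1) + 2 n + 8) / ((n+1)(n+2)) * a_n; check: a_0 = 2, a_1 = 2, a_2 = 8, a_3 = 10/3, a_4 = 16/3, a_5 = 1/3


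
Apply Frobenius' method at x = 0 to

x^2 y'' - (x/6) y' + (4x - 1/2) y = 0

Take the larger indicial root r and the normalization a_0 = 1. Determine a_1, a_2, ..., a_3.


Write in Frobenius form y'' + (p(x)/x) y' + (q(x)/x^2) y = 0:
  p(x) = -1/6,  q(x) = 4x - 1/2.
Indicial equation: r(r-1) + (-1/6) r + (-1/2) = 0 -> roots r_1 = 3/2, r_2 = -1/3.
Take r = r_1 = 3/2. Let y(x) = x^r sum_{n>=0} a_n x^n with a_0 = 1.
Substitute y = x^r sum a_n x^n and match x^{r+n}. The recurrence is
  D(n) a_n + 4 a_{n-1} = 0,  where D(n) = (r+n)(r+n-1) + (-1/6)(r+n) + (-1/2).
  a_n = -4 / D(n) * a_{n-1}.
Since the indicial polynomial factors as (r - r_1)(r - r_2), D(n) = (r_1 + n - r_1)(r_1 + n - r_2) = n(n + 11/6).
Evaluating step by step (a_0 = 1):
  n = 1: D(1) = 1(1 + 11/6) = 17/6; numerator = -4(1) = -4; a_1 = (-4)/(17/6) = -24/17
  n = 2: D(2) = 2(2 + 11/6) = 23/3; numerator = -4(-24/17) = 96/17; a_2 = (96/17)/(23/3) = 288/391
  n = 3: D(3) = 3(3 + 11/6) = 29/2; numerator = -4(288/391) = -1152/391; a_3 = (-1152/391)/(29/2) = -2304/11339

r = 3/2; a_0 = 1; a_1 = -24/17; a_2 = 288/391; a_3 = -2304/11339


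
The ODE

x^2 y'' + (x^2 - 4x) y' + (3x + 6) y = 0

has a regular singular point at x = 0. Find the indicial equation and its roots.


Divide by x^2 to reach normal form y'' + P_1(x) y' + P_2(x) y = 0 with P_1(x) = 1 - 4/x and P_2(x) = 3/x + 6/x^2.
x = 0 is a singular point because the y'-coefficient 1 - 4/x has a pole at x = 0 and the y-coefficient 3/x + 6/x^2 has a pole at x = 0.
It is a regular singular point because x P_1(x) = p(x) = x - 4 and x^2 P_2(x) = q(x) = 3x + 6 are polynomials, hence analytic at x = 0.
p(0) = -4,  q(0) = 6.
Indicial equation: r(r-1) + p(0) r + q(0) = 0, i.e. r^2 + (p(0) - 1) r + q(0) = 0, i.e. r^2 - 5 r + 6 = 0.
Discriminant: (-5)^2 - 4(6) = 1, so r = (5 ± 1)/2.
Solving: r_1 = 3, r_2 = 2.

indicial: r^2 - 5 r + 6 = 0; roots r_1 = 3, r_2 = 2


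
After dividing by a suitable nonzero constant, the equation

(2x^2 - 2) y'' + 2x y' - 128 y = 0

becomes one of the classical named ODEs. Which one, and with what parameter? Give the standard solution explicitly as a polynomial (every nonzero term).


All three coefficients share the factor -2; dividing through by -2 gives  (1 - x^2) y'' - x y' + 64 y = 0.
This matches the Chebyshev equation (1 - x^2) y'' - x y' + n^2 y = 0 (note the -x y' term, not -2x y') with n^2 = 64, so n = 8; the polynomial solution is T_8(x).
With y = sum_k a_k x^k, matching x^k gives (k+2)(k+1) a_{k+2} = (k^2 - n^2) a_k = (k - 8)(k + 8) a_k. The right side vanishes at k = 8, so the series with the parity of 8 terminates at degree 8.
Standard normalization: leading coefficient of T_n is 2^(n-1), so a_8 = 2^7 = 128. Work downward with a_k = (k+1)(k+2) a_{k+2} / ((k - 8)(k + 8)):
  a_6 = (7)(8)(128) / ((6 - 8)(6 + 8)) = 7168/(-28) = -256
  a_4 = (5)(6)(-256) / ((4 - 8)(4 + 8)) = -7680/(-48) = 160
  a_2 = (3)(4)(160) / ((2 - 8)(2 + 8)) = 1920/(-60) = -32
  a_0 = (1)(2)(-32) / ((0 - 8)(0 + 8)) = -64/(-64) = 1
Hence T_8(x) = 128 x^8 - 256 x^6 + 160 x^4 - 32 x^2 + 1.

T_8(x); series = 128 x^8 - 256 x^6 + 160 x^4 - 32 x^2 + 1


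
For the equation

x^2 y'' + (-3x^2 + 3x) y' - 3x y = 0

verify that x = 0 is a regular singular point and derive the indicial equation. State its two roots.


Divide by x^2 to reach normal form y'' + P_1(x) y' + P_2(x) y = 0 with P_1(x) = -3 + 3/x and P_2(x) = -3/x.
x = 0 is a singular point because the y'-coefficient -3 + 3/x has a pole at x = 0 and the y-coefficient -3/x has a pole at x = 0.
It is a regular singular point because x P_1(x) = p(x) = 3 - 3x and x^2 P_2(x) = q(x) = -3x are polynomials, hence analytic at x = 0.
p(0) = 3,  q(0) = 0.
Indicial equation: r(r-1) + p(0) r + q(0) = 0, i.e. r^2 + (p(0) - 1) r + q(0) = 0, i.e. r^2 + 2 r = 0.
Discriminant: (2)^2 - 4(0) = 4, so r = (-2 ± 2)/2.
Solving: r_1 = 0, r_2 = -2.

indicial: r^2 + 2 r = 0; roots r_1 = 0, r_2 = -2


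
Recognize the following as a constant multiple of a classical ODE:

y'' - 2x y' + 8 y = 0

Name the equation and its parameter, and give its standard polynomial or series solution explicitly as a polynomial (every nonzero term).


The equation is already in a standard form:  y'' - 2x y' + 8 y = 0.
This matches the Hermite equation y'' - 2x y' + 2n y = 0 with 2n = 8, so n = 4; the polynomial solution is H_4(x).
With y = sum_k a_k x^k, matching x^k gives (k+2)(k+1) a_{k+2} = 2(k - n) a_k = 2(k - 4) a_k. The right side vanishes at k = 4, so the series with the parity of 4 terminates at degree 4.
Standard normalization: leading coefficient of H_n is 2^n, so a_4 = 2^4 = 16. Work downward with a_k = (k+1)(k+2) a_{k+2} / (2(k - n)):
  a_2 = (3)(4)(16) / (2(2 - 4)) = 192/(-4) = -48
  a_0 = (1)(2)(-48) / (2(0 - 4)) = -96/(-8) = 12
Hence H_4(x) = 16 x^4 - 48 x^2 + 12.

H_4(x); series = 16 x^4 - 48 x^2 + 12


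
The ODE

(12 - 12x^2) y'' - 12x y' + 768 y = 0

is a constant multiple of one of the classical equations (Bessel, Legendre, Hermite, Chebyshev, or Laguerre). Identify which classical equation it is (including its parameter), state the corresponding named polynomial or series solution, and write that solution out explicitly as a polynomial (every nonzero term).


All three coefficients share the factor 12; dividing through by 12 gives  (1 - x^2) y'' - x y' + 64 y = 0.
This matches the Chebyshev equation (1 - x^2) y'' - x y' + n^2 y = 0 (note the -x y' term, not -2x y') with n^2 = 64, so n = 8; the polynomial solution is T_8(x).
With y = sum_k a_k x^k, matching x^k gives (k+2)(k+1) a_{k+2} = (k^2 - n^2) a_k = (k - 8)(k + 8) a_k. The right side vanishes at k = 8, so the series with the parity of 8 terminates at degree 8.
Standard normalization: leading coefficient of T_n is 2^(n-1), so a_8 = 2^7 = 128. Work downward with a_k = (k+1)(k+2) a_{k+2} / ((k - 8)(k + 8)):
  a_6 = (7)(8)(128) / ((6 - 8)(6 + 8)) = 7168/(-28) = -256
  a_4 = (5)(6)(-256) / ((4 - 8)(4 + 8)) = -7680/(-48) = 160
  a_2 = (3)(4)(160) / ((2 - 8)(2 + 8)) = 1920/(-60) = -32
  a_0 = (1)(2)(-32) / ((0 - 8)(0 + 8)) = -64/(-64) = 1
Hence T_8(x) = 128 x^8 - 256 x^6 + 160 x^4 - 32 x^2 + 1.

T_8(x); series = 128 x^8 - 256 x^6 + 160 x^4 - 32 x^2 + 1


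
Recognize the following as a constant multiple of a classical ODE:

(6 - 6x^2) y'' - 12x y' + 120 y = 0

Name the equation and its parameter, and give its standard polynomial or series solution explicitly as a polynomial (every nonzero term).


All three coefficients share the factor 6; dividing through by 6 gives  (1 - x^2) y'' - 2x y' + 20 y = 0.
This matches the Legendre equation (1 - x^2) y'' - 2x y' + n(n+1) y = 0 (note the -2x y' term) with n(n+1) = 20, so n = 4; the polynomial solution is P_4(x).
With y = sum_k a_k x^k, matching x^k gives (k+2)(k+1) a_{k+2} = [k(k+1) - n(n+1)] a_k = (k - 4)(k + 5) a_k. The right side vanishes at k = 4, so the series with the parity of 4 terminates at degree 4.
Standard normalization (P_n(1) = 1): leading coefficient (2n)!/(2^n (n!)^2) = 40320/(16*576) = 35/8, so a_4 = 35/8. Work downward with a_k = (k+1)(k+2) a_{k+2} / ((k - 4)(k + 5)):
  a_2 = (3)(4)(35/8) / ((2 - 4)(2 + 5)) = (105/2)/(-14) = -15/4
  a_0 = (1)(2)(-15/4) / ((0 - 4)(0 + 5)) = (-15/2)/(-20) = 3/8
Hence P_4(x) = 35 x^4/8 - 15 x^2/4 + 3/8.

P_4(x); series = 35 x^4/8 - 15 x^2/4 + 3/8


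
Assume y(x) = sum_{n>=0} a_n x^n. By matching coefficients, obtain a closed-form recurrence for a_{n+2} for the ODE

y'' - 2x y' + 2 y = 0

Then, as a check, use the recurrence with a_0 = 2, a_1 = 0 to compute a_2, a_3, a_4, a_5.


Substitute y = sum_n a_n x^n.
y''(x) has coefficient (n+2)(n+1) a_{n+2} at x^n;
-2 x y'(x) has coefficient -2 n a_n at x^n (shift);
2 y(x) has coefficient 2 a_n at x^n.
Matching x^n: (n+2)(n+1) a_{n+2} + (-2n + 2) a_n = 0.
Thus a_{n+2} = (2n - 2) / ((n+1)(n+2)) * a_n.

Check with a_0 = 2, a_1 = 0 (apply the recurrence for n = 0, 1, 2, 3): a_0 = 2, a_1 = 0, a_2 = -2, a_3 = 0, a_4 = -1/3, a_5 = 0.

a_(n+2) = (2n - 2) / ((n+1)(n+2)) * a_n; check: a_0 = 2, a_1 = 0, a_2 = -2, a_3 = 0, a_4 = -1/3, a_5 = 0


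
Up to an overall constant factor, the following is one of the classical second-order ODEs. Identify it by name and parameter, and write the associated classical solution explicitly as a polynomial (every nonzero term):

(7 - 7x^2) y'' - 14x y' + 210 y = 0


All three coefficients share the factor 7; dividing through by 7 gives  (1 - x^2) y'' - 2x y' + 30 y = 0.
This matches the Legendre equation (1 - x^2) y'' - 2x y' + n(n+1) y = 0 (note the -2x y' term) with n(n+1) = 30, so n = 5; the polynomial solution is P_5(x).
With y = sum_k a_k x^k, matching x^k gives (k+2)(k+1) a_{k+2} = [k(k+1) - n(n+1)] a_k = (k - 5)(k + 6) a_k. The right side vanishes at k = 5, so the series with the parity of 5 terminates at degree 5.
Standard normalization (P_n(1) = 1): leading coefficient (2n)!/(2^n (n!)^2) = 3628800/(32*14400) = 63/8, so a_5 = 63/8. Work downward with a_k = (k+1)(k+2) a_{k+2} / ((k - 5)(k + 6)):
  a_3 = (4)(5)(63/8) / ((3 - 5)(3 + 6)) = (315/2)/(-18) = -35/4
  a_1 = (2)(3)(-35/4) / ((1 - 5)(1 + 6)) = (-105/2)/(-28) = 15/8
Hence P_5(x) = 63 x^5/8 - 35 x^3/4 + 15 x/8.

P_5(x); series = 63 x^5/8 - 35 x^3/4 + 15 x/8


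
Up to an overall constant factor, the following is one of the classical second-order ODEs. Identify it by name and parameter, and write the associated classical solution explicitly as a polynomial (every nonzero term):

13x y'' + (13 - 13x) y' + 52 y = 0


All three coefficients share the factor 13; dividing through by 13 gives  x y'' + (1 - x) y' + 4 y = 0.
This matches the Laguerre equation x y'' + (1 - x) y' + n y = 0 with n = 4; the polynomial solution is L_4(x).
With y = sum_k a_k x^k, matching x^k gives (k+1)k a_{k+1} + (k+1) a_{k+1} - k a_k + n a_k = 0, i.e. (k+1)^2 a_{k+1} = (k - n) a_k = (k - 4) a_k. The right side vanishes at k = 4, so the series terminates at degree 4.
Standard normalization L_n(0) = 1 gives a_0 = 1. Work upward with a_{k+1} = (k - 4) a_k / (k+1)^2:
  a_1 = (0 - 4)(1) / 1^2 = -4/1 = -4
  a_2 = (1 - 4)(-4) / 2^2 = 12/4 = 3
  a_3 = (2 - 4)(3) / 3^2 = -6/9 = -2/3
  a_4 = (3 - 4)(-2/3) / 4^2 = (2/3)/16 = 1/24
Hence L_4(x) = x^4/24 - 2 x^3/3 + 3 x^2 - 4 x + 1.

L_4(x); series = x^4/24 - 2 x^3/3 + 3 x^2 - 4 x + 1


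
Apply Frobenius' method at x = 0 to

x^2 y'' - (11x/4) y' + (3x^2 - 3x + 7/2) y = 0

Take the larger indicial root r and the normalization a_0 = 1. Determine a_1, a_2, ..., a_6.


Write in Frobenius form y'' + (p(x)/x) y' + (q(x)/x^2) y = 0:
  p(x) = -11/4,  q(x) = 3x^2 - 3x + 7/2.
Indicial equation: r(r-1) + (-11/4) r + (7/2) = 0 -> roots r_1 = 2, r_2 = 7/4.
Take r = r_1 = 2. Let y(x) = x^r sum_{n>=0} a_n x^n with a_0 = 1.
Substitute y = x^r sum a_n x^n and match x^{r+n}. The recurrence is
  D(n) a_n - 3 a_{n-1} + 3 a_{n-2} = 0,  where D(n) = (r+n)(r+n-1) + (-11/4)(r+n) + (7/2).
  a_n = [3 a_{n-1} - 3 a_{n-2}] / D(n).
Since the indicial polynomial factors as (r - r_1)(r - r_2), D(n) = (r_1 + n - r_1)(r_1 + n - r_2) = n(n + 1/4).
Evaluating step by step (a_0 = 1):
  n = 1: D(1) = 1(1 + 1/4) = 5/4; numerator = 3(1) = 3; a_1 = (3)/(5/4) = 12/5
  n = 2: D(2) = 2(2 + 1/4) = 9/2; numerator = 3(12/5) - 3(1) = 21/5; a_2 = (21/5)/(9/2) = 14/15
  n = 3: D(3) = 3(3 + 1/4) = 39/4; numerator = 3(14/15) - 3(12/5) = -22/5; a_3 = (-22/5)/(39/4) = -88/195
  n = 4: D(4) = 4(4 + 1/4) = 17; numerator = 3(-88/195) - 3(14/15) = -54/13; a_4 = (-54/13)/(17) = -54/221
  n = 5: D(5) = 5(5 + 1/4) = 105/4; numerator = 3(-54/221) - 3(-88/195) = 686/1105; a_5 = (686/1105)/(105/4) = 392/16575
  n = 6: D(6) = 6(6 + 1/4) = 75/2; numerator = 3(392/16575) - 3(-54/221) = 4442/5525; a_6 = (4442/5525)/(75/2) = 8884/414375

r = 2; a_0 = 1; a_1 = 12/5; a_2 = 14/15; a_3 = -88/195; a_4 = -54/221; a_5 = 392/16575; a_6 = 8884/414375


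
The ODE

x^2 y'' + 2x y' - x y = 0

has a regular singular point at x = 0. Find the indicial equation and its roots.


Divide by x^2 to reach normal form y'' + P_1(x) y' + P_2(x) y = 0 with P_1(x) = 2/x and P_2(x) = -1/x.
x = 0 is a singular point because the y'-coefficient 2/x has a pole at x = 0 and the y-coefficient -1/x has a pole at x = 0.
It is a regular singular point because x P_1(x) = p(x) = 2 and x^2 P_2(x) = q(x) = -x are polynomials, hence analytic at x = 0.
p(0) = 2,  q(0) = 0.
Indicial equation: r(r-1) + p(0) r + q(0) = 0, i.e. r^2 + (p(0) - 1) r + q(0) = 0, i.e. r^2 + 1 r = 0.
Discriminant: (1)^2 - 4(0) = 1, so r = (-1 ± 1)/2.
Solving: r_1 = 0, r_2 = -1.

indicial: r^2 + 1 r = 0; roots r_1 = 0, r_2 = -1


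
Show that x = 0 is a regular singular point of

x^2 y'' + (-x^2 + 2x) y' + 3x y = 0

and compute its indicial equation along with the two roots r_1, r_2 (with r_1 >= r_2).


Divide by x^2 to reach normal form y'' + P_1(x) y' + P_2(x) y = 0 with P_1(x) = -1 + 2/x and P_2(x) = 3/x.
x = 0 is a singular point because the y'-coefficient -1 + 2/x has a pole at x = 0 and the y-coefficient 3/x has a pole at x = 0.
It is a regular singular point because x P_1(x) = p(x) = 2 - x and x^2 P_2(x) = q(x) = 3x are polynomials, hence analytic at x = 0.
p(0) = 2,  q(0) = 0.
Indicial equation: r(r-1) + p(0) r + q(0) = 0, i.e. r^2 + (p(0) - 1) r + q(0) = 0, i.e. r^2 + 1 r = 0.
Discriminant: (1)^2 - 4(0) = 1, so r = (-1 ± 1)/2.
Solving: r_1 = 0, r_2 = -1.

indicial: r^2 + 1 r = 0; roots r_1 = 0, r_2 = -1


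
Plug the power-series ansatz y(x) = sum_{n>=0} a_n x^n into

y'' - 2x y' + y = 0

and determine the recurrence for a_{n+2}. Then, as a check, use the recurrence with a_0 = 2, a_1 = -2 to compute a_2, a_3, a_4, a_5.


Substitute y = sum_n a_n x^n.
y''(x) has coefficient (n+2)(n+1) a_{n+2} at x^n;
-2 x y'(x) has coefficient -2 n a_n at x^n (shift);
y(x) has coefficient 1 a_n at x^n.
Matching x^n: (n+2)(n+1) a_{n+2} + (-2n + 1) a_n = 0.
Thus a_{n+2} = (2n - 1) / ((n+1)(n+2)) * a_n.

Check with a_0 = 2, a_1 = -2 (apply the recurrence for n = 0, 1, 2, 3): a_0 = 2, a_1 = -2, a_2 = -1, a_3 = -1/3, a_4 = -1/4, a_5 = -1/12.

a_(n+2) = (2n - 1) / ((n+1)(n+2)) * a_n; check: a_0 = 2, a_1 = -2, a_2 = -1, a_3 = -1/3, a_4 = -1/4, a_5 = -1/12


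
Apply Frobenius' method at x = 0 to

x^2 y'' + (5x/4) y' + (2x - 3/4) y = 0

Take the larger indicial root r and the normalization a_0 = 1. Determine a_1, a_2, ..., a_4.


Write in Frobenius form y'' + (p(x)/x) y' + (q(x)/x^2) y = 0:
  p(x) = 5/4,  q(x) = 2x - 3/4.
Indicial equation: r(r-1) + (5/4) r + (-3/4) = 0 -> roots r_1 = 3/4, r_2 = -1.
Take r = r_1 = 3/4. Let y(x) = x^r sum_{n>=0} a_n x^n with a_0 = 1.
Substitute y = x^r sum a_n x^n and match x^{r+n}. The recurrence is
  D(n) a_n + 2 a_{n-1} = 0,  where D(n) = (r+n)(r+n-1) + (5/4)(r+n) + (-3/4).
  a_n = -2 / D(n) * a_{n-1}.
Since the indicial polynomial factors as (r - r_1)(r - r_2), D(n) = (r_1 + n - r_1)(r_1 + n - r_2) = n(n + 7/4).
Evaluating step by step (a_0 = 1):
  n = 1: D(1) = 1(1 + 7/4) = 11/4; numerator = -2(1) = -2; a_1 = (-2)/(11/4) = -8/11
  n = 2: D(2) = 2(2 + 7/4) = 15/2; numerator = -2(-8/11) = 16/11; a_2 = (16/11)/(15/2) = 32/165
  n = 3: D(3) = 3(3 + 7/4) = 57/4; numerator = -2(32/165) = -64/165; a_3 = (-64/165)/(57/4) = -256/9405
  n = 4: D(4) = 4(4 + 7/4) = 23; numerator = -2(-256/9405) = 512/9405; a_4 = (512/9405)/(23) = 512/216315

r = 3/4; a_0 = 1; a_1 = -8/11; a_2 = 32/165; a_3 = -256/9405; a_4 = 512/216315


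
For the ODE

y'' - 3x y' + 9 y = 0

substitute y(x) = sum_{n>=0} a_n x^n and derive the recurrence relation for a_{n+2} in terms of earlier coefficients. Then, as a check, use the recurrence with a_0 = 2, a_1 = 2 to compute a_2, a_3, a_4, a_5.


Substitute y = sum_n a_n x^n.
y''(x) has coefficient (n+2)(n+1) a_{n+2} at x^n;
-3 x y'(x) has coefficient -3 n a_n at x^n (shift);
9 y(x) has coefficient 9 a_n at x^n.
Matching x^n: (n+2)(n+1) a_{n+2} + (-3n + 9) a_n = 0.
Thus a_{n+2} = (3n - 9) / ((n+1)(n+2)) * a_n.

Check with a_0 = 2, a_1 = 2 (apply the recurrence for n = 0, 1, 2, 3): a_0 = 2, a_1 = 2, a_2 = -9, a_3 = -2, a_4 = 9/4, a_5 = 0.

a_(n+2) = (3n - 9) / ((n+1)(n+2)) * a_n; check: a_0 = 2, a_1 = 2, a_2 = -9, a_3 = -2, a_4 = 9/4, a_5 = 0


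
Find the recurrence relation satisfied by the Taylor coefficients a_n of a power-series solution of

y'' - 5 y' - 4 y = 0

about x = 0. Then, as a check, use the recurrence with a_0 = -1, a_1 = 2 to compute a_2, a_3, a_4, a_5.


Substitute y = sum_n a_n x^n.
y''(x) has coefficient (n+2)(n+1) a_{n+2} at x^n;
-5 y'(x) has coefficient -5 (n+1) a_{n+1} at x^n;
-4 y(x) has coefficient -4 a_n at x^n.
Matching x^n: (n+2)(n+1) a_{n+2} - 5 (n+1) a_{n+1} - 4 a_n = 0.
Thus a_{n+2} = [5 (n+1) a_{n+1} + 4 a_n] / ((n+1)(n+2)).

Check with a_0 = -1, a_1 = 2 (apply the recurrence for n = 0, 1, 2, 3): a_0 = -1, a_1 = 2, a_2 = 3, a_3 = 19/3, a_4 = 107/12, a_5 = 611/60.

a_(n+2) = [5 (n+1) a_(n+1) + 4 a_n] / ((n+1)(n+2)); check: a_0 = -1, a_1 = 2, a_2 = 3, a_3 = 19/3, a_4 = 107/12, a_5 = 611/60


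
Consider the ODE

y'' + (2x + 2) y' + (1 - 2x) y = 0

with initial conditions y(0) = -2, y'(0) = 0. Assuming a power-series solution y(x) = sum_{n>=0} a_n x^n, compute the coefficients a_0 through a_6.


Ansatz: y(x) = sum_{n>=0} a_n x^n, so y'(x) = sum_{n>=1} n a_n x^(n-1) and y''(x) = sum_{n>=2} n(n-1) a_n x^(n-2).
Substitute into P(x) y'' + Q(x) y' + R(x) y = 0 with P(x) = 1, Q(x) = 2x + 2, R(x) = 1 - 2x, and match powers of x.
Initial conditions: a_0 = -2, a_1 = 0.
Setting the coefficient of each power of x to zero and solving order by order (substituting the coefficients already found):
  x^0: 2 a_2 + 2 a_1 + a_0 = 0  ->  2 a_2 = -2 a_1 - a_0 = 2  ->  a_2 = 1
  x^1: 6 a_3 + 4 a_2 + 3 a_1 - 2 a_0 = 0  ->  6 a_3 = -4 a_2 - 3 a_1 + 2 a_0 = -8  ->  a_3 = -4/3
  x^2: 12 a_4 + 6 a_3 + 5 a_2 - 2 a_1 = 0  ->  12 a_4 = -6 a_3 - 5 a_2 + 2 a_1 = 3  ->  a_4 = 1/4
  x^3: 20 a_5 + 8 a_4 + 7 a_3 - 2 a_2 = 0  ->  20 a_5 = -8 a_4 - 7 a_3 + 2 a_2 = 28/3  ->  a_5 = 7/15
  x^4: 30 a_6 + 10 a_5 + 9 a_4 - 2 a_3 = 0  ->  30 a_6 = -10 a_5 - 9 a_4 + 2 a_3 = -115/12  ->  a_6 = -23/72
Truncated series: y(x) = -2 + x^2 - (4/3) x^3 + (1/4) x^4 + (7/15) x^5 - (23/72) x^6 + O(x^7).

a_0 = -2; a_1 = 0; a_2 = 1; a_3 = -4/3; a_4 = 1/4; a_5 = 7/15; a_6 = -23/72


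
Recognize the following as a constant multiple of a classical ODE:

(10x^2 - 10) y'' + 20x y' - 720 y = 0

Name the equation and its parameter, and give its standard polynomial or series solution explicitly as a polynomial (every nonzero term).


All three coefficients share the factor -10; dividing through by -10 gives  (1 - x^2) y'' - 2x y' + 72 y = 0.
This matches the Legendre equation (1 - x^2) y'' - 2x y' + n(n+1) y = 0 (note the -2x y' term) with n(n+1) = 72, so n = 8; the polynomial solution is P_8(x).
With y = sum_k a_k x^k, matching x^k gives (k+2)(k+1) a_{k+2} = [k(k+1) - n(n+1)] a_k = (k - 8)(k + 9) a_k. The right side vanishes at k = 8, so the series with the parity of 8 terminates at degree 8.
Standard normalization (P_n(1) = 1): leading coefficient (2n)!/(2^n (n!)^2) = 20922789888000/(256*1625702400) = 6435/128, so a_8 = 6435/128. Work downward with a_k = (k+1)(k+2) a_{k+2} / ((k - 8)(k + 9)):
  a_6 = (7)(8)(6435/128) / ((6 - 8)(6 + 9)) = (45045/16)/(-30) = -3003/32
  a_4 = (5)(6)(-3003/32) / ((4 - 8)(4 + 9)) = (-45045/16)/(-52) = 3465/64
  a_2 = (3)(4)(3465/64) / ((2 - 8)(2 + 9)) = (10395/16)/(-66) = -315/32
  a_0 = (1)(2)(-315/32) / ((0 - 8)(0 + 9)) = (-315/16)/(-72) = 35/128
Hence P_8(x) = 6435 x^8/128 - 3003 x^6/32 + 3465 x^4/64 - 315 x^2/32 + 35/128.

P_8(x); series = 6435 x^8/128 - 3003 x^6/32 + 3465 x^4/64 - 315 x^2/32 + 35/128


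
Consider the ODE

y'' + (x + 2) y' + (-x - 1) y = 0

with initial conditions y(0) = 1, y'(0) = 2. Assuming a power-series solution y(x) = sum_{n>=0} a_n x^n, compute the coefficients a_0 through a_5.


Ansatz: y(x) = sum_{n>=0} a_n x^n, so y'(x) = sum_{n>=1} n a_n x^(n-1) and y''(x) = sum_{n>=2} n(n-1) a_n x^(n-2).
Substitute into P(x) y'' + Q(x) y' + R(x) y = 0 with P(x) = 1, Q(x) = x + 2, R(x) = -x - 1, and match powers of x.
Initial conditions: a_0 = 1, a_1 = 2.
Setting the coefficient of each power of x to zero and solving order by order (substituting the coefficients already found):
  x^0: 2 a_2 + 2 a_1 - a_0 = 0  ->  2 a_2 = -2 a_1 + a_0 = -3  ->  a_2 = -3/2
  x^1: 6 a_3 + 4 a_2 - a_0 = 0  ->  6 a_3 = -4 a_2 + a_0 = 7  ->  a_3 = 7/6
  x^2: 12 a_4 + 6 a_3 + a_2 - a_1 = 0  ->  12 a_4 = -6 a_3 - a_2 + a_1 = -7/2  ->  a_4 = -7/24
  x^3: 20 a_5 + 8 a_4 + 2 a_3 - a_2 = 0  ->  20 a_5 = -8 a_4 - 2 a_3 + a_2 = -3/2  ->  a_5 = -3/40
Truncated series: y(x) = 1 + 2 x - (3/2) x^2 + (7/6) x^3 - (7/24) x^4 - (3/40) x^5 + O(x^6).

a_0 = 1; a_1 = 2; a_2 = -3/2; a_3 = 7/6; a_4 = -7/24; a_5 = -3/40


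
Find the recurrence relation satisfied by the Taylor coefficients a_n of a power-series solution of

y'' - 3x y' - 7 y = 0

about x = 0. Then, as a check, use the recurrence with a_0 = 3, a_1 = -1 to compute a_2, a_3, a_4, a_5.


Substitute y = sum_n a_n x^n.
y''(x) has coefficient (n+2)(n+1) a_{n+2} at x^n;
-3 x y'(x) has coefficient -3 n a_n at x^n (shift);
-7 y(x) has coefficient -7 a_n at x^n.
Matching x^n: (n+2)(n+1) a_{n+2} + (-3n - 7) a_n = 0.
Thus a_{n+2} = (3n + 7) / ((n+1)(n+2)) * a_n.

Check with a_0 = 3, a_1 = -1 (apply the recurrence for n = 0, 1, 2, 3): a_0 = 3, a_1 = -1, a_2 = 21/2, a_3 = -5/3, a_4 = 91/8, a_5 = -4/3.

a_(n+2) = (3n + 7) / ((n+1)(n+2)) * a_n; check: a_0 = 3, a_1 = -1, a_2 = 21/2, a_3 = -5/3, a_4 = 91/8, a_5 = -4/3


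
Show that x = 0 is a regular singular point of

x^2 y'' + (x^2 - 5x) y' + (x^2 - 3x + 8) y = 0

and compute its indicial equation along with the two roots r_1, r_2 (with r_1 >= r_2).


Divide by x^2 to reach normal form y'' + P_1(x) y' + P_2(x) y = 0 with P_1(x) = 1 - 5/x and P_2(x) = 1 - 3/x + 8/x^2.
x = 0 is a singular point because the y'-coefficient 1 - 5/x has a pole at x = 0 and the y-coefficient 1 - 3/x + 8/x^2 has a pole at x = 0.
It is a regular singular point because x P_1(x) = p(x) = x - 5 and x^2 P_2(x) = q(x) = x^2 - 3x + 8 are polynomials, hence analytic at x = 0.
p(0) = -5,  q(0) = 8.
Indicial equation: r(r-1) + p(0) r + q(0) = 0, i.e. r^2 + (p(0) - 1) r + q(0) = 0, i.e. r^2 - 6 r + 8 = 0.
Discriminant: (-6)^2 - 4(8) = 4, so r = (6 ± 2)/2.
Solving: r_1 = 4, r_2 = 2.

indicial: r^2 - 6 r + 8 = 0; roots r_1 = 4, r_2 = 2


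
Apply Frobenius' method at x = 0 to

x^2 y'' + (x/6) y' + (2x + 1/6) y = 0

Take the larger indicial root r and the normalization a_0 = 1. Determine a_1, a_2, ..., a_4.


Write in Frobenius form y'' + (p(x)/x) y' + (q(x)/x^2) y = 0:
  p(x) = 1/6,  q(x) = 2x + 1/6.
Indicial equation: r(r-1) + (1/6) r + (1/6) = 0 -> roots r_1 = 1/2, r_2 = 1/3.
Take r = r_1 = 1/2. Let y(x) = x^r sum_{n>=0} a_n x^n with a_0 = 1.
Substitute y = x^r sum a_n x^n and match x^{r+n}. The recurrence is
  D(n) a_n + 2 a_{n-1} = 0,  where D(n) = (r+n)(r+n-1) + (1/6)(r+n) + (1/6).
  a_n = -2 / D(n) * a_{n-1}.
Since the indicial polynomial factors as (r - r_1)(r - r_2), D(n) = (r_1 + n - r_1)(r_1 + n - r_2) = n(n + 1/6).
Evaluating step by step (a_0 = 1):
  n = 1: D(1) = 1(1 + 1/6) = 7/6; numerator = -2(1) = -2; a_1 = (-2)/(7/6) = -12/7
  n = 2: D(2) = 2(2 + 1/6) = 13/3; numerator = -2(-12/7) = 24/7; a_2 = (24/7)/(13/3) = 72/91
  n = 3: D(3) = 3(3 + 1/6) = 19/2; numerator = -2(72/91) = -144/91; a_3 = (-144/91)/(19/2) = -288/1729
  n = 4: D(4) = 4(4 + 1/6) = 50/3; numerator = -2(-288/1729) = 576/1729; a_4 = (576/1729)/(50/3) = 864/43225

r = 1/2; a_0 = 1; a_1 = -12/7; a_2 = 72/91; a_3 = -288/1729; a_4 = 864/43225


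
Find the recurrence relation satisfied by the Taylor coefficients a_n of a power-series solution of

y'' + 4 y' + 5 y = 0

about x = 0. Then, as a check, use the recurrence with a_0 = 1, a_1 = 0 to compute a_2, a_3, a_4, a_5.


Substitute y = sum_n a_n x^n.
y''(x) has coefficient (n+2)(n+1) a_{n+2} at x^n;
4 y'(x) has coefficient 4 (n+1) a_{n+1} at x^n;
5 y(x) has coefficient 5 a_n at x^n.
Matching x^n: (n+2)(n+1) a_{n+2} + 4 (n+1) a_{n+1} + 5 a_n = 0.
Thus a_{n+2} = [-4 (n+1) a_{n+1} - 5 a_n] / ((n+1)(n+2)).

Check with a_0 = 1, a_1 = 0 (apply the recurrence for n = 0, 1, 2, 3): a_0 = 1, a_1 = 0, a_2 = -5/2, a_3 = 10/3, a_4 = -55/24, a_5 = 1.

a_(n+2) = [-4 (n+1) a_(n+1) - 5 a_n] / ((n+1)(n+2)); check: a_0 = 1, a_1 = 0, a_2 = -5/2, a_3 = 10/3, a_4 = -55/24, a_5 = 1


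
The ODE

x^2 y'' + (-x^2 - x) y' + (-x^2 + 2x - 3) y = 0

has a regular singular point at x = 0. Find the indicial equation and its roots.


Divide by x^2 to reach normal form y'' + P_1(x) y' + P_2(x) y = 0 with P_1(x) = -1 - 1/x and P_2(x) = -1 + 2/x - 3/x^2.
x = 0 is a singular point because the y'-coefficient -1 - 1/x has a pole at x = 0 and the y-coefficient -1 + 2/x - 3/x^2 has a pole at x = 0.
It is a regular singular point because x P_1(x) = p(x) = -x - 1 and x^2 P_2(x) = q(x) = -x^2 + 2x - 3 are polynomials, hence analytic at x = 0.
p(0) = -1,  q(0) = -3.
Indicial equation: r(r-1) + p(0) r + q(0) = 0, i.e. r^2 + (p(0) - 1) r + q(0) = 0, i.e. r^2 - 2 r - 3 = 0.
Discriminant: (-2)^2 - 4(-3) = 16, so r = (2 ± 4)/2.
Solving: r_1 = 3, r_2 = -1.

indicial: r^2 - 2 r - 3 = 0; roots r_1 = 3, r_2 = -1


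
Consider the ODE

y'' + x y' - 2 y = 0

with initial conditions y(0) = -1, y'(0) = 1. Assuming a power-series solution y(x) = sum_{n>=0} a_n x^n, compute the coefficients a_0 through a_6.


Ansatz: y(x) = sum_{n>=0} a_n x^n, so y'(x) = sum_{n>=1} n a_n x^(n-1) and y''(x) = sum_{n>=2} n(n-1) a_n x^(n-2).
Substitute into P(x) y'' + Q(x) y' + R(x) y = 0 with P(x) = 1, Q(x) = x, R(x) = -2, and match powers of x.
Initial conditions: a_0 = -1, a_1 = 1.
Setting the coefficient of each power of x to zero and solving order by order (substituting the coefficients already found):
  x^0: 2 a_2 - 2 a_0 = 0  ->  2 a_2 = 2 a_0 = -2  ->  a_2 = -1
  x^1: 6 a_3 - a_1 = 0  ->  6 a_3 = a_1 = 1  ->  a_3 = 1/6
  x^2: 12 a_4 = 0  ->  a_4 = 0
  x^3: 20 a_5 + a_3 = 0  ->  20 a_5 = -a_3 = -1/6  ->  a_5 = -1/120
  x^4: 30 a_6 + 2 a_4 = 0  ->  30 a_6 = -2 a_4 = 0  ->  a_6 = 0
Truncated series: y(x) = -1 + x - x^2 + (1/6) x^3 - (1/120) x^5 + O(x^7).

a_0 = -1; a_1 = 1; a_2 = -1; a_3 = 1/6; a_4 = 0; a_5 = -1/120; a_6 = 0


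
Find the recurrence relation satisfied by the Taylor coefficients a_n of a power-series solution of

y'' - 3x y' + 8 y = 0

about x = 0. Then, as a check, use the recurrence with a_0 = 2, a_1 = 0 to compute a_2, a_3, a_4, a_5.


Substitute y = sum_n a_n x^n.
y''(x) has coefficient (n+2)(n+1) a_{n+2} at x^n;
-3 x y'(x) has coefficient -3 n a_n at x^n (shift);
8 y(x) has coefficient 8 a_n at x^n.
Matching x^n: (n+2)(n+1) a_{n+2} + (-3n + 8) a_n = 0.
Thus a_{n+2} = (3n - 8) / ((n+1)(n+2)) * a_n.

Check with a_0 = 2, a_1 = 0 (apply the recurrence for n = 0, 1, 2, 3): a_0 = 2, a_1 = 0, a_2 = -8, a_3 = 0, a_4 = 4/3, a_5 = 0.

a_(n+2) = (3n - 8) / ((n+1)(n+2)) * a_n; check: a_0 = 2, a_1 = 0, a_2 = -8, a_3 = 0, a_4 = 4/3, a_5 = 0


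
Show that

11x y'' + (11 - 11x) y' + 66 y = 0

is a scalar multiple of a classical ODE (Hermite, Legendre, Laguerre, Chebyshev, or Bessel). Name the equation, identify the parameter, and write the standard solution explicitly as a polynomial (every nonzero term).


All three coefficients share the factor 11; dividing through by 11 gives  x y'' + (1 - x) y' + 6 y = 0.
This matches the Laguerre equation x y'' + (1 - x) y' + n y = 0 with n = 6; the polynomial solution is L_6(x).
With y = sum_k a_k x^k, matching x^k gives (k+1)k a_{k+1} + (k+1) a_{k+1} - k a_k + n a_k = 0, i.e. (k+1)^2 a_{k+1} = (k - n) a_k = (k - 6) a_k. The right side vanishes at k = 6, so the series terminates at degree 6.
Standard normalization L_n(0) = 1 gives a_0 = 1. Work upward with a_{k+1} = (k - 6) a_k / (k+1)^2:
  a_1 = (0 - 6)(1) / 1^2 = -6/1 = -6
  a_2 = (1 - 6)(-6) / 2^2 = 30/4 = 15/2
  a_3 = (2 - 6)(15/2) / 3^2 = -30/9 = -10/3
  a_4 = (3 - 6)(-10/3) / 4^2 = 10/16 = 5/8
  a_5 = (4 - 6)(5/8) / 5^2 = (-5/4)/25 = -1/20
  a_6 = (5 - 6)(-1/20) / 6^2 = (1/20)/36 = 1/720
Hence L_6(x) = x^6/720 - x^5/20 + 5 x^4/8 - 10 x^3/3 + 15 x^2/2 - 6 x + 1.

L_6(x); series = x^6/720 - x^5/20 + 5 x^4/8 - 10 x^3/3 + 15 x^2/2 - 6 x + 1


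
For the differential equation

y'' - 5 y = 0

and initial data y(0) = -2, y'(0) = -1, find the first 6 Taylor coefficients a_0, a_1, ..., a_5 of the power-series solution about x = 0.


Ansatz: y(x) = sum_{n>=0} a_n x^n, so y'(x) = sum_{n>=1} n a_n x^(n-1) and y''(x) = sum_{n>=2} n(n-1) a_n x^(n-2).
Substitute into P(x) y'' + Q(x) y' + R(x) y = 0 with P(x) = 1, Q(x) = 0, R(x) = -5, and match powers of x.
Initial conditions: a_0 = -2, a_1 = -1.
Setting the coefficient of each power of x to zero and solving order by order (substituting the coefficients already found):
  x^0: 2 a_2 - 5 a_0 = 0  ->  2 a_2 = 5 a_0 = -10  ->  a_2 = -5
  x^1: 6 a_3 - 5 a_1 = 0  ->  6 a_3 = 5 a_1 = -5  ->  a_3 = -5/6
  x^2: 12 a_4 - 5 a_2 = 0  ->  12 a_4 = 5 a_2 = -25  ->  a_4 = -25/12
  x^3: 20 a_5 - 5 a_3 = 0  ->  20 a_5 = 5 a_3 = -25/6  ->  a_5 = -5/24
Truncated series: y(x) = -2 - x - 5 x^2 - (5/6) x^3 - (25/12) x^4 - (5/24) x^5 + O(x^6).

a_0 = -2; a_1 = -1; a_2 = -5; a_3 = -5/6; a_4 = -25/12; a_5 = -5/24


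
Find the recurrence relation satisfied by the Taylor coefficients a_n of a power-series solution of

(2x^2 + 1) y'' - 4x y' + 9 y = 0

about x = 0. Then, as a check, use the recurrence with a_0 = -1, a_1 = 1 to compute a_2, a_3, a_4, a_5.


Substitute y = sum_n a_n x^n.
(1 + 2 x^2) y'' contributes (n+2)(n+1) a_{n+2} + 2 n(n-1) a_n at x^n.
-4 x y'(x) contributes -4 n a_n at x^n.
9 y(x) contributes 9 a_n at x^n.
Matching x^n: (n+2)(n+1) a_{n+2} + (2 n(n-1) - 4 n + 9) a_n = 0.
Thus a_{n+2} = (-2 n(n-1) + 4 n - 9) / ((n+1)(n+2)) * a_n.

Check with a_0 = -1, a_1 = 1 (apply the recurrence for n = 0, 1, 2, 3): a_0 = -1, a_1 = 1, a_2 = 9/2, a_3 = -5/6, a_4 = -15/8, a_5 = 3/8.

a_(n+2) = (-2 n(n-1) + 4 n - 9) / ((n+1)(n+2)) * a_n; check: a_0 = -1, a_1 = 1, a_2 = 9/2, a_3 = -5/6, a_4 = -15/8, a_5 = 3/8


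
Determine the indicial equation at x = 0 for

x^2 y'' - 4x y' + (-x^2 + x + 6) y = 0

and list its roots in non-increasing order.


Divide by x^2 to reach normal form y'' + P_1(x) y' + P_2(x) y = 0 with P_1(x) = -4/x and P_2(x) = -1 + 1/x + 6/x^2.
x = 0 is a singular point because the y'-coefficient -4/x has a pole at x = 0 and the y-coefficient -1 + 1/x + 6/x^2 has a pole at x = 0.
It is a regular singular point because x P_1(x) = p(x) = -4 and x^2 P_2(x) = q(x) = -x^2 + x + 6 are polynomials, hence analytic at x = 0.
p(0) = -4,  q(0) = 6.
Indicial equation: r(r-1) + p(0) r + q(0) = 0, i.e. r^2 + (p(0) - 1) r + q(0) = 0, i.e. r^2 - 5 r + 6 = 0.
Discriminant: (-5)^2 - 4(6) = 1, so r = (5 ± 1)/2.
Solving: r_1 = 3, r_2 = 2.

indicial: r^2 - 5 r + 6 = 0; roots r_1 = 3, r_2 = 2


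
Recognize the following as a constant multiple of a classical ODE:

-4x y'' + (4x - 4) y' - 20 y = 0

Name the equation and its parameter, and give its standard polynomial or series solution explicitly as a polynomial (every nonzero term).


All three coefficients share the factor -4; dividing through by -4 gives  x y'' + (1 - x) y' + 5 y = 0.
This matches the Laguerre equation x y'' + (1 - x) y' + n y = 0 with n = 5; the polynomial solution is L_5(x).
With y = sum_k a_k x^k, matching x^k gives (k+1)k a_{k+1} + (k+1) a_{k+1} - k a_k + n a_k = 0, i.e. (k+1)^2 a_{k+1} = (k - n) a_k = (k - 5) a_k. The right side vanishes at k = 5, so the series terminates at degree 5.
Standard normalization L_n(0) = 1 gives a_0 = 1. Work upward with a_{k+1} = (k - 5) a_k / (k+1)^2:
  a_1 = (0 - 5)(1) / 1^2 = -5/1 = -5
  a_2 = (1 - 5)(-5) / 2^2 = 20/4 = 5
  a_3 = (2 - 5)(5) / 3^2 = -15/9 = -5/3
  a_4 = (3 - 5)(-5/3) / 4^2 = (10/3)/16 = 5/24
  a_5 = (4 - 5)(5/24) / 5^2 = (-5/24)/25 = -1/120
Hence L_5(x) = -x^5/120 + 5 x^4/24 - 5 x^3/3 + 5 x^2 - 5 x + 1.

L_5(x); series = -x^5/120 + 5 x^4/24 - 5 x^3/3 + 5 x^2 - 5 x + 1


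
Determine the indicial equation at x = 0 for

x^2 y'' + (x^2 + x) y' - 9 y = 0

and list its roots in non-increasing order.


Divide by x^2 to reach normal form y'' + P_1(x) y' + P_2(x) y = 0 with P_1(x) = 1 + 1/x and P_2(x) = -9/x^2.
x = 0 is a singular point because the y'-coefficient 1 + 1/x has a pole at x = 0 and the y-coefficient -9/x^2 has a pole at x = 0.
It is a regular singular point because x P_1(x) = p(x) = x + 1 and x^2 P_2(x) = q(x) = -9 are polynomials, hence analytic at x = 0.
p(0) = 1,  q(0) = -9.
Indicial equation: r(r-1) + p(0) r + q(0) = 0, i.e. r^2 + (p(0) - 1) r + q(0) = 0, i.e. r^2 - 9 = 0.
Discriminant: (0)^2 - 4(-9) = 36, so r = (0 ± 6)/2.
Solving: r_1 = 3, r_2 = -3.

indicial: r^2 - 9 = 0; roots r_1 = 3, r_2 = -3


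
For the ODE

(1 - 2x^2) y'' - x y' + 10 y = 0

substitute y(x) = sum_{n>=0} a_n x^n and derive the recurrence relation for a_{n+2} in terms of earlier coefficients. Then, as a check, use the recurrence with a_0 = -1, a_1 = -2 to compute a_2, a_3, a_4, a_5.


Substitute y = sum_n a_n x^n.
(1 - 2 x^2) y'' contributes (n+2)(n+1) a_{n+2} - 2 n(n-1) a_n at x^n.
-x y'(x) contributes -n a_n at x^n.
10 y(x) contributes 10 a_n at x^n.
Matching x^n: (n+2)(n+1) a_{n+2} + (-2 n(n-1) - n + 10) a_n = 0.
Thus a_{n+2} = (2 n(n-1) + n - 10) / ((n+1)(n+2)) * a_n.

Check with a_0 = -1, a_1 = -2 (apply the recurrence for n = 0, 1, 2, 3): a_0 = -1, a_1 = -2, a_2 = 5, a_3 = 3, a_4 = -5/3, a_5 = 3/4.

a_(n+2) = (2 n(n-1) + n - 10) / ((n+1)(n+2)) * a_n; check: a_0 = -1, a_1 = -2, a_2 = 5, a_3 = 3, a_4 = -5/3, a_5 = 3/4


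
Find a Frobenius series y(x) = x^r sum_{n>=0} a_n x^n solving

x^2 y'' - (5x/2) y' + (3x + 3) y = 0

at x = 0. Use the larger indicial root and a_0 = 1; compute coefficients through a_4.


Write in Frobenius form y'' + (p(x)/x) y' + (q(x)/x^2) y = 0:
  p(x) = -5/2,  q(x) = 3x + 3.
Indicial equation: r(r-1) + (-5/2) r + (3) = 0 -> roots r_1 = 2, r_2 = 3/2.
Take r = r_1 = 2. Let y(x) = x^r sum_{n>=0} a_n x^n with a_0 = 1.
Substitute y = x^r sum a_n x^n and match x^{r+n}. The recurrence is
  D(n) a_n + 3 a_{n-1} = 0,  where D(n) = (r+n)(r+n-1) + (-5/2)(r+n) + (3).
  a_n = -3 / D(n) * a_{n-1}.
Since the indicial polynomial factors as (r - r_1)(r - r_2), D(n) = (r_1 + n - r_1)(r_1 + n - r_2) = n(n + 1/2).
Evaluating step by step (a_0 = 1):
  n = 1: D(1) = 1(1 + 1/2) = 3/2; numerator = -3(1) = -3; a_1 = (-3)/(3/2) = -2
  n = 2: D(2) = 2(2 + 1/2) = 5; numerator = -3(-2) = 6; a_2 = (6)/(5) = 6/5
  n = 3: D(3) = 3(3 + 1/2) = 21/2; numerator = -3(6/5) = -18/5; a_3 = (-18/5)/(21/2) = -12/35
  n = 4: D(4) = 4(4 + 1/2) = 18; numerator = -3(-12/35) = 36/35; a_4 = (36/35)/(18) = 2/35

r = 2; a_0 = 1; a_1 = -2; a_2 = 6/5; a_3 = -12/35; a_4 = 2/35


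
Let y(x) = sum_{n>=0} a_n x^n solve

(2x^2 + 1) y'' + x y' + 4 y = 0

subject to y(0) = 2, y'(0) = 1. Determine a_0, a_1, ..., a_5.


Ansatz: y(x) = sum_{n>=0} a_n x^n, so y'(x) = sum_{n>=1} n a_n x^(n-1) and y''(x) = sum_{n>=2} n(n-1) a_n x^(n-2).
Substitute into P(x) y'' + Q(x) y' + R(x) y = 0 with P(x) = 2x^2 + 1, Q(x) = x, R(x) = 4, and match powers of x.
Initial conditions: a_0 = 2, a_1 = 1.
Setting the coefficient of each power of x to zero and solving order by order (substituting the coefficients already found):
  x^0: 2 a_2 + 4 a_0 = 0  ->  2 a_2 = -4 a_0 = -8  ->  a_2 = -4
  x^1: 6 a_3 + 5 a_1 = 0  ->  6 a_3 = -5 a_1 = -5  ->  a_3 = -5/6
  x^2: 12 a_4 + 10 a_2 = 0  ->  12 a_4 = -10 a_2 = 40  ->  a_4 = 10/3
  x^3: 20 a_5 + 19 a_3 = 0  ->  20 a_5 = -19 a_3 = 95/6  ->  a_5 = 19/24
Truncated series: y(x) = 2 + x - 4 x^2 - (5/6) x^3 + (10/3) x^4 + (19/24) x^5 + O(x^6).

a_0 = 2; a_1 = 1; a_2 = -4; a_3 = -5/6; a_4 = 10/3; a_5 = 19/24


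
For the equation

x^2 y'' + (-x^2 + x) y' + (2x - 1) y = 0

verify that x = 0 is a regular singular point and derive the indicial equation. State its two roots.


Divide by x^2 to reach normal form y'' + P_1(x) y' + P_2(x) y = 0 with P_1(x) = -1 + 1/x and P_2(x) = 2/x - 1/x^2.
x = 0 is a singular point because the y'-coefficient -1 + 1/x has a pole at x = 0 and the y-coefficient 2/x - 1/x^2 has a pole at x = 0.
It is a regular singular point because x P_1(x) = p(x) = 1 - x and x^2 P_2(x) = q(x) = 2x - 1 are polynomials, hence analytic at x = 0.
p(0) = 1,  q(0) = -1.
Indicial equation: r(r-1) + p(0) r + q(0) = 0, i.e. r^2 + (p(0) - 1) r + q(0) = 0, i.e. r^2 - 1 = 0.
Discriminant: (0)^2 - 4(-1) = 4, so r = (0 ± 2)/2.
Solving: r_1 = 1, r_2 = -1.

indicial: r^2 - 1 = 0; roots r_1 = 1, r_2 = -1


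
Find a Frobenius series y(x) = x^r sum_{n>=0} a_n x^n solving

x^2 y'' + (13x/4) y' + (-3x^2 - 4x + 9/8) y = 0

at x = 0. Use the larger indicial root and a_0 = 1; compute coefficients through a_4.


Write in Frobenius form y'' + (p(x)/x) y' + (q(x)/x^2) y = 0:
  p(x) = 13/4,  q(x) = -3x^2 - 4x + 9/8.
Indicial equation: r(r-1) + (13/4) r + (9/8) = 0 -> roots r_1 = -3/4, r_2 = -3/2.
Take r = r_1 = -3/4. Let y(x) = x^r sum_{n>=0} a_n x^n with a_0 = 1.
Substitute y = x^r sum a_n x^n and match x^{r+n}. The recurrence is
  D(n) a_n - 4 a_{n-1} - 3 a_{n-2} = 0,  where D(n) = (r+n)(r+n-1) + (13/4)(r+n) + (9/8).
  a_n = [4 a_{n-1} + 3 a_{n-2}] / D(n).
Since the indicial polynomial factors as (r - r_1)(r - r_2), D(n) = (r_1 + n - r_1)(r_1 + n - r_2) = n(n + 3/4).
Evaluating step by step (a_0 = 1):
  n = 1: D(1) = 1(1 + 3/4) = 7/4; numerator = 4(1) = 4; a_1 = (4)/(7/4) = 16/7
  n = 2: D(2) = 2(2 + 3/4) = 11/2; numerator = 4(16/7) + 3(1) = 85/7; a_2 = (85/7)/(11/2) = 170/77
  n = 3: D(3) = 3(3 + 3/4) = 45/4; numerator = 4(170/77) + 3(16/7) = 1208/77; a_3 = (1208/77)/(45/4) = 4832/3465
  n = 4: D(4) = 4(4 + 3/4) = 19; numerator = 4(4832/3465) + 3(170/77) = 42278/3465; a_4 = (42278/3465)/(19) = 42278/65835

r = -3/4; a_0 = 1; a_1 = 16/7; a_2 = 170/77; a_3 = 4832/3465; a_4 = 42278/65835


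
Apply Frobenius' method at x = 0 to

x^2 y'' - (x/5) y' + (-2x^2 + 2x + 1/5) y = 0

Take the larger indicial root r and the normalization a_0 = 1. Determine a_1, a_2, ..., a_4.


Write in Frobenius form y'' + (p(x)/x) y' + (q(x)/x^2) y = 0:
  p(x) = -1/5,  q(x) = -2x^2 + 2x + 1/5.
Indicial equation: r(r-1) + (-1/5) r + (1/5) = 0 -> roots r_1 = 1, r_2 = 1/5.
Take r = r_1 = 1. Let y(x) = x^r sum_{n>=0} a_n x^n with a_0 = 1.
Substitute y = x^r sum a_n x^n and match x^{r+n}. The recurrence is
  D(n) a_n + 2 a_{n-1} - 2 a_{n-2} = 0,  where D(n) = (r+n)(r+n-1) + (-1/5)(r+n) + (1/5).
  a_n = [-2 a_{n-1} + 2 a_{n-2}] / D(n).
Since the indicial polynomial factors as (r - r_1)(r - r_2), D(n) = (r_1 + n - r_1)(r_1 + n - r_2) = n(n + 4/5).
Evaluating step by step (a_0 = 1):
  n = 1: D(1) = 1(1 + 4/5) = 9/5; numerator = -2(1) = -2; a_1 = (-2)/(9/5) = -10/9
  n = 2: D(2) = 2(2 + 4/5) = 28/5; numerator = -2(-10/9) + 2(1) = 38/9; a_2 = (38/9)/(28/5) = 95/126
  n = 3: D(3) = 3(3 + 4/5) = 57/5; numerator = -2(95/126) + 2(-10/9) = -235/63; a_3 = (-235/63)/(57/5) = -1175/3591
  n = 4: D(4) = 4(4 + 4/5) = 96/5; numerator = -2(-1175/3591) + 2(95/126) = 7765/3591; a_4 = (7765/3591)/(96/5) = 38825/344736

r = 1; a_0 = 1; a_1 = -10/9; a_2 = 95/126; a_3 = -1175/3591; a_4 = 38825/344736


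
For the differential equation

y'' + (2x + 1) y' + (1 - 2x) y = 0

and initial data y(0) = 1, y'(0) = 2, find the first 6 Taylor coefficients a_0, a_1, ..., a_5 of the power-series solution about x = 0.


Ansatz: y(x) = sum_{n>=0} a_n x^n, so y'(x) = sum_{n>=1} n a_n x^(n-1) and y''(x) = sum_{n>=2} n(n-1) a_n x^(n-2).
Substitute into P(x) y'' + Q(x) y' + R(x) y = 0 with P(x) = 1, Q(x) = 2x + 1, R(x) = 1 - 2x, and match powers of x.
Initial conditions: a_0 = 1, a_1 = 2.
Setting the coefficient of each power of x to zero and solving order by order (substituting the coefficients already found):
  x^0: 2 a_2 + a_1 + a_0 = 0  ->  2 a_2 = -a_1 - a_0 = -3  ->  a_2 = -3/2
  x^1: 6 a_3 + 2 a_2 + 3 a_1 - 2 a_0 = 0  ->  6 a_3 = -2 a_2 - 3 a_1 + 2 a_0 = -1  ->  a_3 = -1/6
  x^2: 12 a_4 + 3 a_3 + 5 a_2 - 2 a_1 = 0  ->  12 a_4 = -3 a_3 - 5 a_2 + 2 a_1 = 12  ->  a_4 = 1
  x^3: 20 a_5 + 4 a_4 + 7 a_3 - 2 a_2 = 0  ->  20 a_5 = -4 a_4 - 7 a_3 + 2 a_2 = -35/6  ->  a_5 = -7/24
Truncated series: y(x) = 1 + 2 x - (3/2) x^2 - (1/6) x^3 + x^4 - (7/24) x^5 + O(x^6).

a_0 = 1; a_1 = 2; a_2 = -3/2; a_3 = -1/6; a_4 = 1; a_5 = -7/24
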